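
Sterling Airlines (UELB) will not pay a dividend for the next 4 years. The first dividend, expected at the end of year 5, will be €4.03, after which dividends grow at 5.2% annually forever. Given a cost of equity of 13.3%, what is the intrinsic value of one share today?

€30.19

Deferred-dividend DDM. At t=4 the remaining stream is a growing perpetuity with first payment D_5 = 4.03.
V_4 = D_5/(r−g) = 4.03/(0.133−0.052) = 49.7531
P₀ = V_4/(1+r)^4 = 49.7531/(1+0.133)^4 = 30.1926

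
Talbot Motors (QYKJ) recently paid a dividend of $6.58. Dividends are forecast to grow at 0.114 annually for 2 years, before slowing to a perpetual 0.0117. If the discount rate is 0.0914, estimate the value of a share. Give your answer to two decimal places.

Two-stage DDM. Project D₁…D_2 at 0.114, terminal growth 0.0117, discount at r = 0.0914.
D_1 = 7.3301
D_2 = 8.1658
Terminal value at t=2: TV = D_3/(r−g) = 8.2613/(0.0914−0.0117) = 103.6549
P₀ = 7.3301/(1+0.0914)^1 + 8.1658/(1+0.0914)^2 + 103.6549/(1+0.0914)^2 = 100.5921

$100.59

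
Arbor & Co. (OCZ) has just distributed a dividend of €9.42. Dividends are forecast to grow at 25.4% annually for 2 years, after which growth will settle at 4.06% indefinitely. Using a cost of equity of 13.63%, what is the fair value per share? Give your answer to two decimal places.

Two-stage DDM. Project D₁…D_2 at 0.254, terminal growth 0.0406, discount at r = 0.1363.
D_1 = 11.8127
D_2 = 14.8131
Terminal value at t=2: TV = D_3/(r−g) = 15.4145/(0.1363−0.0406) = 161.0712
P₀ = 11.8127/(1+0.1363)^1 + 14.8131/(1+0.1363)^2 + 161.0712/(1+0.1363)^2 = 146.6158

€146.62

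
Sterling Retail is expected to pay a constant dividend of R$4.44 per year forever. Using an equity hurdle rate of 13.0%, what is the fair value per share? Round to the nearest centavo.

Zero-growth DDM (perpetuity): P₀ = D/r = 4.44 / 0.13 = 34.1538

R$34.15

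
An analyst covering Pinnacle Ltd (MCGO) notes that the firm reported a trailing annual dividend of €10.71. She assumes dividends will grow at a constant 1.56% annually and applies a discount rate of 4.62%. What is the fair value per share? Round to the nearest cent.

Gordon growth model: P₀ = D₁/(r − g). D₁ = 10.71 × (1 + 0.0156) = 10.8771.
P₀ = 10.8771 / (0.0462 − 0.0156) = 10.8771 / 0.0306 = 355.4600

€355.46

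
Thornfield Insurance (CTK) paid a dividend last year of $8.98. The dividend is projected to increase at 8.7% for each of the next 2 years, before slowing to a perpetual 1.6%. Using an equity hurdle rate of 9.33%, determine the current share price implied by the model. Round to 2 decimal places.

Two-stage DDM. Project D₁…D_2 at 0.087, terminal growth 0.016, discount at r = 0.0933.
D_1 = 9.7613
D_2 = 10.6105
Terminal value at t=2: TV = D_3/(r−g) = 10.7803/(0.0933−0.016) = 139.4600
P₀ = 9.7613/(1+0.0933)^1 + 10.6105/(1+0.0933)^2 + 139.4600/(1+0.0933)^2 = 134.4782

$134.48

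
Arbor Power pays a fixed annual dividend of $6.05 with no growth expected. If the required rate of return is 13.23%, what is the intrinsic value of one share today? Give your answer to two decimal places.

Zero-growth DDM (perpetuity): P₀ = D/r = 6.05 / 0.1323 = 45.7294

$45.73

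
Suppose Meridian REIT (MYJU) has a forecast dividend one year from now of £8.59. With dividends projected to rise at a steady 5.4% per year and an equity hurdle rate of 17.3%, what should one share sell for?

Gordon growth model: P₀ = D₁/(r − g), with D₁ = 8.59 given directly.
P₀ = 8.5900 / (0.173 − 0.054) = 8.5900 / 0.119 = 72.1849

£72.18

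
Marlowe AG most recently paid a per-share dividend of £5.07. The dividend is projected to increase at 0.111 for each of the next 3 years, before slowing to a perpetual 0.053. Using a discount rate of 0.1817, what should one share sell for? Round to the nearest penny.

£47.93

Two-stage DDM. Project D₁…D_3 at 0.111, terminal growth 0.053, discount at r = 0.1817.
D_1 = 5.6328
D_2 = 6.2580
D_3 = 6.9526
Terminal value at t=3: TV = D_4/(r−g) = 7.3211/(0.1817−0.053) = 56.8853
P₀ = 5.6328/(1+0.1817)^1 + 6.2580/(1+0.1817)^2 + 6.9526/(1+0.1817)^3 + 56.8853/(1+0.1817)^3 = 47.9344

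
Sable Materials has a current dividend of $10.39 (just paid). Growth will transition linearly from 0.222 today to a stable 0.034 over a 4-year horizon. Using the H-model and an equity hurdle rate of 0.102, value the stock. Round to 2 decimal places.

H-model: P₀ = D₀[(1+g_L) + H(g_S−g_L)]/(r−g_L), with H = 4/2 = 2.
P₀ = 10.39 × [(1+0.034) + 2×(0.222−0.034)] / (0.102−0.034)
   = 10.39 × 1.4100 / 0.068 = 215.4397

$215.44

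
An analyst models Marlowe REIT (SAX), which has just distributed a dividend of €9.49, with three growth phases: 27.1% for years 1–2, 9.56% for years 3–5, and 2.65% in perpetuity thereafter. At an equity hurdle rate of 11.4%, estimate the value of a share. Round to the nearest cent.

Three-stage DDM. Project D₁…D_5; terminal Gordon value at t=5 with g = 0.0265; discount at r = 0.114.
D_1 = 12.0618
D_2 = 15.3305
D_3 = 16.7961
D_4 = 18.4018
D_5 = 20.1611
TV_5 = 20.6953/(0.114−0.0265) = 236.5180
P₀ = Σ Dₜ/(1+r)ᵗ + TV_5/(1+r)^5 = 196.8903

€196.89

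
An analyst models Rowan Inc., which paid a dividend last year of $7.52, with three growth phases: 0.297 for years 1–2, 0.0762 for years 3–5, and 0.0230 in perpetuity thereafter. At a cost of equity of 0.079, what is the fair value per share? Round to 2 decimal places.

Three-stage DDM. Project D₁…D_5; terminal Gordon value at t=5 with g = 0.023; discount at r = 0.079.
D_1 = 9.7534
D_2 = 12.6502
D_3 = 13.6142
D_4 = 14.6516
D_5 = 15.7680
TV_5 = 16.1307/(0.079−0.023) = 288.0477
P₀ = Σ Dₜ/(1+r)ᵗ + TV_5/(1+r)^5 = 249.2835

$249.28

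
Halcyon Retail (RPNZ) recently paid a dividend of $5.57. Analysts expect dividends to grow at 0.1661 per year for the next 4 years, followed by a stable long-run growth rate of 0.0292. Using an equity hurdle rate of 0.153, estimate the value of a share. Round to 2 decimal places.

Two-stage DDM. Project D₁…D_4 at 0.1661, terminal growth 0.0292, discount at r = 0.153.
D_1 = 6.4952
D_2 = 7.5740
D_3 = 8.8321
D_4 = 10.2991
Terminal value at t=4: TV = D_5/(r−g) = 10.5998/(0.153−0.0292) = 85.6205
P₀ = 6.4952/(1+0.153)^1 + 7.5740/(1+0.153)^2 + 8.8321/(1+0.153)^3 + 10.2991/(1+0.153)^4 + 85.6205/(1+0.153)^4 = 71.3663

$71.37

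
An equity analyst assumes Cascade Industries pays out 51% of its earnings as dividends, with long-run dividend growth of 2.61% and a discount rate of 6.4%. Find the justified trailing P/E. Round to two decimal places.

13.81

Justified trailing P/E = b(1+g)/(r−g) = 0.51×(1+0.0261)/(0.064−0.0261) = 13.8077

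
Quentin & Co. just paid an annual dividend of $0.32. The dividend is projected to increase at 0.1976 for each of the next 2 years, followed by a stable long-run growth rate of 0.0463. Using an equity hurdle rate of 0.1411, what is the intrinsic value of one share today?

$4.58

Two-stage DDM. Project D₁…D_2 at 0.1976, terminal growth 0.0463, discount at r = 0.1411.
D_1 = 0.3832
D_2 = 0.4590
Terminal value at t=2: TV = D_3/(r−g) = 0.4802/(0.1411−0.0463) = 5.0655
P₀ = 0.3832/(1+0.1411)^1 + 0.4590/(1+0.1411)^2 + 5.0655/(1+0.1411)^2 = 4.5785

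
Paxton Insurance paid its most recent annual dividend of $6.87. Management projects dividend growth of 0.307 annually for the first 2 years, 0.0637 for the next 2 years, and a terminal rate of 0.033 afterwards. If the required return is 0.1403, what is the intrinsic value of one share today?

$108.78

Three-stage DDM. Project D₁…D_4; terminal Gordon value at t=4 with g = 0.033; discount at r = 0.1403.
D_1 = 8.9791
D_2 = 11.7357
D_3 = 12.4832
D_4 = 13.2784
TV_4 = 13.7166/(0.1403−0.033) = 127.8341
P₀ = Σ Dₜ/(1+r)ᵗ + TV_4/(1+r)^4 = 108.7810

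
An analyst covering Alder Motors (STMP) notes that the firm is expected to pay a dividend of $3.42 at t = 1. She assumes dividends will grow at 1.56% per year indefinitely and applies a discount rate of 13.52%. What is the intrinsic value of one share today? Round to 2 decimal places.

$28.60

Gordon growth model: P₀ = D₁/(r − g), with D₁ = 3.42 given directly.
P₀ = 3.4200 / (0.1352 − 0.0156) = 3.4200 / 0.1196 = 28.5953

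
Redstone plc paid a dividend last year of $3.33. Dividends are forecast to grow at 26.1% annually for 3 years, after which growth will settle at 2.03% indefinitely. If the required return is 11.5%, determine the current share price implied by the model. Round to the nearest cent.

Two-stage DDM. Project D₁…D_3 at 0.261, terminal growth 0.0203, discount at r = 0.115.
D_1 = 4.1991
D_2 = 5.2951
D_3 = 6.6771
Terminal value at t=3: TV = D_4/(r−g) = 6.8127/(0.115−0.0203) = 71.9395
P₀ = 4.1991/(1+0.115)^1 + 5.2951/(1+0.115)^2 + 6.6771/(1+0.115)^3 + 71.9395/(1+0.115)^3 = 64.7391

$64.74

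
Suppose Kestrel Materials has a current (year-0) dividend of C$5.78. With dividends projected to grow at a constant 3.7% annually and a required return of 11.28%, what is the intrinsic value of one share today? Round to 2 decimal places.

Gordon growth model: P₀ = D₁/(r − g). D₁ = 5.78 × (1 + 0.037) = 5.9939.
P₀ = 5.9939 / (0.1128 − 0.037) = 5.9939 / 0.0758 = 79.0747

C$79.07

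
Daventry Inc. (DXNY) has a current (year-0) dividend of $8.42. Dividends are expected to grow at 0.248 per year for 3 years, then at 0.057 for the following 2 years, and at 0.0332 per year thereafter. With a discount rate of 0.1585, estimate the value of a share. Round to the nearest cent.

$119.99

Three-stage DDM. Project D₁…D_5; terminal Gordon value at t=5 with g = 0.0332; discount at r = 0.1585.
D_1 = 10.5082
D_2 = 13.1142
D_3 = 16.3665
D_4 = 17.2994
D_5 = 18.2855
TV_5 = 18.8925/(0.1585−0.0332) = 150.7784
P₀ = Σ Dₜ/(1+r)ᵗ + TV_5/(1+r)^5 = 119.9877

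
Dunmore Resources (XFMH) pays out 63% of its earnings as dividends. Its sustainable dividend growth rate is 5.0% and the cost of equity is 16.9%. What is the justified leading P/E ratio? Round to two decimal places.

Justified leading P/E = b/(r−g) = 0.63/(0.169−0.05) = 5.2941

5.29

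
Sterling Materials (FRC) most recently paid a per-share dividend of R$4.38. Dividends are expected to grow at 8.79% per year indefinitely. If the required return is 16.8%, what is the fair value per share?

R$59.49

Gordon growth model: P₀ = D₁/(r − g). D₁ = 4.38 × (1 + 0.0879) = 4.7650.
P₀ = 4.7650 / (0.168 − 0.0879) = 4.7650 / 0.0801 = 59.4882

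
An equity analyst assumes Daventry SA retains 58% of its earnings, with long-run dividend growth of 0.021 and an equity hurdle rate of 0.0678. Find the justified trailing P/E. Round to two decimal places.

Payout ratio b = 1 − 0.58 = 0.42.
Justified trailing P/E = b(1+g)/(r−g) = 0.42×(1+0.021)/(0.0678−0.021) = 9.1628

9.16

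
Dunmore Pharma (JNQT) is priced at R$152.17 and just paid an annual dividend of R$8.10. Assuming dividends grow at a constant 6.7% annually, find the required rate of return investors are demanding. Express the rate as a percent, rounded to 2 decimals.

12.38%

Rearranging the constant-growth DDM: r = D₁/P₀ + g.
D₁ = 8.10 × (1 + 0.067) = 8.6427.
r = 8.6427 / 152.17 + 0.067 = 0.05680 + 0.067 = 0.12380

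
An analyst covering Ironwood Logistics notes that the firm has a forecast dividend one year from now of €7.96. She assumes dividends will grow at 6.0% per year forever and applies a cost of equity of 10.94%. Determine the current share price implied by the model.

Gordon growth model: P₀ = D₁/(r − g), with D₁ = 7.96 given directly.
P₀ = 7.9600 / (0.1094 − 0.06) = 7.9600 / 0.0494 = 161.1336

€161.13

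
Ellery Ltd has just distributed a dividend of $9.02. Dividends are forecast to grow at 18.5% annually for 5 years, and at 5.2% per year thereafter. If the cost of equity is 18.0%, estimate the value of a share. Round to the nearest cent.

Two-stage DDM. Project D₁…D_5 at 0.185, terminal growth 0.052, discount at r = 0.18.
D_1 = 10.6887
D_2 = 12.6661
D_3 = 15.0093
D_4 = 17.7861
D_5 = 21.0765
Terminal value at t=5: TV = D_6/(r−g) = 22.1725/(0.18−0.052) = 173.2224
P₀ = 10.6887/(1+0.18)^1 + 12.6661/(1+0.18)^2 + 15.0093/(1+0.18)^3 + 17.7861/(1+0.18)^4 + 21.0765/(1+0.18)^5 + 173.2224/(1+0.18)^5 = 121.3937

$121.39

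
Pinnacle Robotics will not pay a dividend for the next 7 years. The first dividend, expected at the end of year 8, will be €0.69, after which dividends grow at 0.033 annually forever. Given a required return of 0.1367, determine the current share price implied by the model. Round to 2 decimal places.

€2.71

Deferred-dividend DDM. At t=7 the remaining stream is a growing perpetuity with first payment D_8 = 0.69.
V_7 = D_8/(r−g) = 0.69/(0.1367−0.033) = 6.6538
P₀ = V_7/(1+r)^7 = 6.6538/(1+0.1367)^7 = 2.7136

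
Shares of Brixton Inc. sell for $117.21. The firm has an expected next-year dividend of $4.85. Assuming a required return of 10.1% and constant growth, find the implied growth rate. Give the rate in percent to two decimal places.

5.96%

From P₀ = D₁/(r − g), the implied growth is g = r − D₁/P₀.
g = 0.101 − 4.85/117.21 = 0.101 − 0.04138 = 0.05962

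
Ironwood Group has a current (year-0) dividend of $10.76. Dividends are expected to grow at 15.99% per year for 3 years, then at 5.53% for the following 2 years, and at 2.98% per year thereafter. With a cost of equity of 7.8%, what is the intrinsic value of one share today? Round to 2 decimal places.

Three-stage DDM. Project D₁…D_5; terminal Gordon value at t=5 with g = 0.0298; discount at r = 0.078.
D_1 = 12.4805
D_2 = 14.4762
D_3 = 16.7909
D_4 = 17.7194
D_5 = 18.6993
TV_5 = 19.2566/(0.078−0.0298) = 399.5137
P₀ = Σ Dₜ/(1+r)ᵗ + TV_5/(1+r)^5 = 337.8382

$337.84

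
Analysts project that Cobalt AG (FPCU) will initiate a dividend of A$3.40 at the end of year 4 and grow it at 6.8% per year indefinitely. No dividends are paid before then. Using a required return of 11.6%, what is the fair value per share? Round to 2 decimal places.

A$50.96

Deferred-dividend DDM. At t=3 the remaining stream is a growing perpetuity with first payment D_4 = 3.40.
V_3 = D_4/(r−g) = 3.40/(0.116−0.068) = 70.8333
P₀ = V_3/(1+r)^3 = 70.8333/(1+0.116)^3 = 50.9618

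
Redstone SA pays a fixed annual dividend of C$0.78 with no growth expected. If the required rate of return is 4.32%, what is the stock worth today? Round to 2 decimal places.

C$18.06

Zero-growth DDM (perpetuity): P₀ = D/r = 0.78 / 0.0432 = 18.0556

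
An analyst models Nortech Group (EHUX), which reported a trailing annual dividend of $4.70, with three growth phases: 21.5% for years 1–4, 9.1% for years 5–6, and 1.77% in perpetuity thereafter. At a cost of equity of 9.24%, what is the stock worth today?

$136.80

Three-stage DDM. Project D₁…D_6; terminal Gordon value at t=6 with g = 0.0177; discount at r = 0.0924.
D_1 = 5.7105
D_2 = 6.9383
D_3 = 8.4300
D_4 = 10.2424
D_5 = 11.1745
D_6 = 12.1914
TV_6 = 12.4072/(0.0924−0.0177) = 166.0931
P₀ = Σ Dₜ/(1+r)ᵗ + TV_6/(1+r)^6 = 136.7956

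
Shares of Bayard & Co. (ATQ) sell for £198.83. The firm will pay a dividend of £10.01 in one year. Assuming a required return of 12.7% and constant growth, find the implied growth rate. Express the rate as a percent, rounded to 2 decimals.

7.67%

From P₀ = D₁/(r − g), the implied growth is g = r − D₁/P₀.
g = 0.127 − 10.01/198.83 = 0.127 − 0.05034 = 0.07666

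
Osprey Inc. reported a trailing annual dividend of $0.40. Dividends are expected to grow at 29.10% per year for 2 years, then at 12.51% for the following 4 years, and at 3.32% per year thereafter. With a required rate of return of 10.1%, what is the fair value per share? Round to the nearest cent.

$12.48

Three-stage DDM. Project D₁…D_6; terminal Gordon value at t=6 with g = 0.0332; discount at r = 0.101.
D_1 = 0.5164
D_2 = 0.6667
D_3 = 0.7501
D_4 = 0.8439
D_5 = 0.9495
D_6 = 1.0683
TV_6 = 1.1037/(0.101−0.0332) = 16.2791
P₀ = Σ Dₜ/(1+r)ᵗ + TV_6/(1+r)^6 = 12.4811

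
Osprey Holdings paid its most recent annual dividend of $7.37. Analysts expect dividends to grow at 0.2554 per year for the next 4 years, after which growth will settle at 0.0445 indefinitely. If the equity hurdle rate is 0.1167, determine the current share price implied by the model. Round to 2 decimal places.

$210.15

Two-stage DDM. Project D₁…D_4 at 0.2554, terminal growth 0.0445, discount at r = 0.1167.
D_1 = 9.2523
D_2 = 11.6153
D_3 = 14.5819
D_4 = 18.3061
Terminal value at t=4: TV = D_5/(r−g) = 19.1207/(0.1167−0.0445) = 264.8300
P₀ = 9.2523/(1+0.1167)^1 + 11.6153/(1+0.1167)^2 + 14.5819/(1+0.1167)^3 + 18.3061/(1+0.1167)^4 + 264.8300/(1+0.1167)^4 = 210.1458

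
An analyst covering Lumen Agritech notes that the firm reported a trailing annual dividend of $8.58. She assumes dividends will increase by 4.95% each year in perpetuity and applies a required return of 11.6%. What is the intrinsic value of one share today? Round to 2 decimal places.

$135.41

Gordon growth model: P₀ = D₁/(r − g). D₁ = 8.58 × (1 + 0.0495) = 9.0047.
P₀ = 9.0047 / (0.116 − 0.0495) = 9.0047 / 0.0665 = 135.4092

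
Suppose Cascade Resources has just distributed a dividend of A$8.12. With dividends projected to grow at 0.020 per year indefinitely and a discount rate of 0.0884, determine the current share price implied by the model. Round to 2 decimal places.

A$121.09

Gordon growth model: P₀ = D₁/(r − g). D₁ = 8.12 × (1 + 0.02) = 8.2824.
P₀ = 8.2824 / (0.0884 − 0.02) = 8.2824 / 0.0684 = 121.0877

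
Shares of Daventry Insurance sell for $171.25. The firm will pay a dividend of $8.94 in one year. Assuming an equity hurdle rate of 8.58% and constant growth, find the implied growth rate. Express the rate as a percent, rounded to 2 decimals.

3.36%

From P₀ = D₁/(r − g), the implied growth is g = r − D₁/P₀.
g = 0.0858 − 8.94/171.25 = 0.0858 − 0.05220 = 0.03360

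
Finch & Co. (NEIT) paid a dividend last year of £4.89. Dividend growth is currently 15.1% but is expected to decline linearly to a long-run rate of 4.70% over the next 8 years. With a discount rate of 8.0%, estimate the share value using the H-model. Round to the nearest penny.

£216.79

H-model: P₀ = D₀[(1+g_L) + H(g_S−g_L)]/(r−g_L), with H = 8/2 = 4.
P₀ = 4.89 × [(1+0.047) + 4×(0.151−0.047)] / (0.08−0.047)
   = 4.89 × 1.4630 / 0.033 = 216.7900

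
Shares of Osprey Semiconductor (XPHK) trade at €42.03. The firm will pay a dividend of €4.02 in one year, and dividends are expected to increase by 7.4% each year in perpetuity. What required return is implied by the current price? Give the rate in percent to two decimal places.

16.96%

Rearranging the constant-growth DDM: r = D₁/P₀ + g.
r = 4.0200 / 42.03 + 0.074 = 0.09565 + 0.074 = 0.16965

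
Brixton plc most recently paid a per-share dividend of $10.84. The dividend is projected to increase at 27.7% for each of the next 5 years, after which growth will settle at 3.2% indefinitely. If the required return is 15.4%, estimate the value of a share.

$226.35

Two-stage DDM. Project D₁…D_5 at 0.277, terminal growth 0.032, discount at r = 0.154.
D_1 = 13.8427
D_2 = 17.6771
D_3 = 22.5737
D_4 = 28.8266
D_5 = 36.8115
Terminal value at t=5: TV = D_6/(r−g) = 37.9895/(0.154−0.032) = 311.3893
P₀ = 13.8427/(1+0.154)^1 + 17.6771/(1+0.154)^2 + 22.5737/(1+0.154)^3 + 28.8266/(1+0.154)^4 + 36.8115/(1+0.154)^5 + 311.3893/(1+0.154)^5 = 226.3502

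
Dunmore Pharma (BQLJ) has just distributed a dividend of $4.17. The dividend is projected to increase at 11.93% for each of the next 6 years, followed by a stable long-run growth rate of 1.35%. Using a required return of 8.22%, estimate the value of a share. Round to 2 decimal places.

$103.51

Two-stage DDM. Project D₁…D_6 at 0.1193, terminal growth 0.0135, discount at r = 0.0822.
D_1 = 4.6675
D_2 = 5.2243
D_3 = 5.8476
D_4 = 6.5452
D_5 = 7.3260
D_6 = 8.2000
Terminal value at t=6: TV = D_7/(r−g) = 8.3107/(0.0822−0.0135) = 120.9712
P₀ = 4.6675/(1+0.0822)^1 + 5.2243/(1+0.0822)^2 + 5.8476/(1+0.0822)^3 + 6.5452/(1+0.0822)^4 + 7.3260/(1+0.0822)^5 + 8.2000/(1+0.0822)^6 + 120.9712/(1+0.0822)^6 = 103.5069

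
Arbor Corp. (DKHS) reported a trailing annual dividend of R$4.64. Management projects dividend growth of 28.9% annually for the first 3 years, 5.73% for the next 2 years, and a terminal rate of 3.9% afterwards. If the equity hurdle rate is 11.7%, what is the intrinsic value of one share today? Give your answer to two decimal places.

Three-stage DDM. Project D₁…D_5; terminal Gordon value at t=5 with g = 0.039; discount at r = 0.117.
D_1 = 5.9810
D_2 = 7.7095
D_3 = 9.9375
D_4 = 10.5069
D_5 = 11.1090
TV_5 = 11.5422/(0.117−0.039) = 147.9770
P₀ = Σ Dₜ/(1+r)ᵗ + TV_5/(1+r)^5 = 116.9017

R$116.90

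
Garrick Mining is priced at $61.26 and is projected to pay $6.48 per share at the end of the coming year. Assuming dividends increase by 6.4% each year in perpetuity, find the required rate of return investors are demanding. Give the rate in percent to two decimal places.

16.98%

Rearranging the constant-growth DDM: r = D₁/P₀ + g.
r = 6.4800 / 61.26 + 0.064 = 0.10578 + 0.064 = 0.16978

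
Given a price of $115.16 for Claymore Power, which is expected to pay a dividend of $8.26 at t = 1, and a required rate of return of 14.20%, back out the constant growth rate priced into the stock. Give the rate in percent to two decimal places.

From P₀ = D₁/(r − g), the implied growth is g = r − D₁/P₀.
g = 0.142 − 8.26/115.16 = 0.142 − 0.07173 = 0.07027

7.03%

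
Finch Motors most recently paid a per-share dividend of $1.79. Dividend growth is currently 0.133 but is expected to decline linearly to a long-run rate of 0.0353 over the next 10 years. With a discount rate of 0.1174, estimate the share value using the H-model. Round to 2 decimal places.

H-model: P₀ = D₀[(1+g_L) + H(g_S−g_L)]/(r−g_L), with H = 10/2 = 5.
P₀ = 1.79 × [(1+0.0353) + 5×(0.133−0.0353)] / (0.1174−0.0353)
   = 1.79 × 1.5238 / 0.0821 = 33.2229

$33.22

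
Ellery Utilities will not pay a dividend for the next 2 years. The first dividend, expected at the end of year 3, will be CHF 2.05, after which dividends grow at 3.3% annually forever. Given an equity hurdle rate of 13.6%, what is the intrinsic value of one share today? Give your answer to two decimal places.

Deferred-dividend DDM. At t=2 the remaining stream is a growing perpetuity with first payment D_3 = 2.05.
V_2 = D_3/(r−g) = 2.05/(0.136−0.033) = 19.9029
P₀ = V_2/(1+r)^2 = 19.9029/(1+0.136)^2 = 15.4227

CHF 15.42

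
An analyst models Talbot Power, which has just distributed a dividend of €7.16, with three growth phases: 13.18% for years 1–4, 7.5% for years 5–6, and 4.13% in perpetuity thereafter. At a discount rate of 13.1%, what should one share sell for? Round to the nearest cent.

Three-stage DDM. Project D₁…D_6; terminal Gordon value at t=6 with g = 0.0413; discount at r = 0.131.
D_1 = 8.1037
D_2 = 9.1718
D_3 = 10.3806
D_4 = 11.7488
D_5 = 12.6299
D_6 = 13.5772
TV_6 = 14.1379/(0.131−0.0413) = 157.6130
P₀ = Σ Dₜ/(1+r)ᵗ + TV_6/(1+r)^6 = 117.3060

€117.31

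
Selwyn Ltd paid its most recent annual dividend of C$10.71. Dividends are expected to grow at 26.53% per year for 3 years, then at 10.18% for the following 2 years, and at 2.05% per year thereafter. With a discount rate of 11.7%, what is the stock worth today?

C$232.12

Three-stage DDM. Project D₁…D_5; terminal Gordon value at t=5 with g = 0.0205; discount at r = 0.117.
D_1 = 13.5514
D_2 = 17.1465
D_3 = 21.6955
D_4 = 23.9041
D_5 = 26.3376
TV_5 = 26.8775/(0.117−0.0205) = 278.5231
P₀ = Σ Dₜ/(1+r)ᵗ + TV_5/(1+r)^5 = 232.1188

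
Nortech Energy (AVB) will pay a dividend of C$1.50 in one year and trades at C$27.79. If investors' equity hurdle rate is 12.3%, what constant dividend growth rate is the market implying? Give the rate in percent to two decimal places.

From P₀ = D₁/(r − g), the implied growth is g = r − D₁/P₀.
g = 0.123 − 1.50/27.79 = 0.123 − 0.05398 = 0.06902

6.90%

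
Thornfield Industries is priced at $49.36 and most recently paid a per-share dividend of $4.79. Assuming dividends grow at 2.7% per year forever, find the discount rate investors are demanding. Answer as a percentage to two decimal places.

Rearranging the constant-growth DDM: r = D₁/P₀ + g.
D₁ = 4.79 × (1 + 0.027) = 4.9193.
r = 4.9193 / 49.36 + 0.027 = 0.09966 + 0.027 = 0.12666

12.67%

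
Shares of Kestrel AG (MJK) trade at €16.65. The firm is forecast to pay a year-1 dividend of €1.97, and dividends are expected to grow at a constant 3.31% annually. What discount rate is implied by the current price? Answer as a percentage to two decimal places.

15.14%

Rearranging the constant-growth DDM: r = D₁/P₀ + g.
r = 1.9700 / 16.65 + 0.0331 = 0.11832 + 0.0331 = 0.15142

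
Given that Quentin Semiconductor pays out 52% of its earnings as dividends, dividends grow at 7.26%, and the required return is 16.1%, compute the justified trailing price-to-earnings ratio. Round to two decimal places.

Justified trailing P/E = b(1+g)/(r−g) = 0.52×(1+0.0726)/(0.161−0.0726) = 6.3094

6.31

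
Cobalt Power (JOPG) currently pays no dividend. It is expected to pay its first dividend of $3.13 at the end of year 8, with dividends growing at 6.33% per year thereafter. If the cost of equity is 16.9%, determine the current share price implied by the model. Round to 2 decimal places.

Deferred-dividend DDM. At t=7 the remaining stream is a growing perpetuity with first payment D_8 = 3.13.
V_7 = D_8/(r−g) = 3.13/(0.169−0.0633) = 29.6121
P₀ = V_7/(1+r)^7 = 29.6121/(1+0.169)^7 = 9.9259

$9.93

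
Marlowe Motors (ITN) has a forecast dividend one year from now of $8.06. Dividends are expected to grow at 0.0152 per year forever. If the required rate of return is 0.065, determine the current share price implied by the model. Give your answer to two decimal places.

Gordon growth model: P₀ = D₁/(r − g), with D₁ = 8.06 given directly.
P₀ = 8.0600 / (0.065 − 0.0152) = 8.0600 / 0.0498 = 161.8474

$161.85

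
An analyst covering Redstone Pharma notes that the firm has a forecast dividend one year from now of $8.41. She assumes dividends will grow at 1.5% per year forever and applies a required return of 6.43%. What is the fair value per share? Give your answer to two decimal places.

$170.59

Gordon growth model: P₀ = D₁/(r − g), with D₁ = 8.41 given directly.
P₀ = 8.4100 / (0.0643 − 0.015) = 8.4100 / 0.0493 = 170.5882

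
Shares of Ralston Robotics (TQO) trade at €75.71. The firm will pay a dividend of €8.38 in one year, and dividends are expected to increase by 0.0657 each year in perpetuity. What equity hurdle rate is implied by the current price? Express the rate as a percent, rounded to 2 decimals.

17.64%

Rearranging the constant-growth DDM: r = D₁/P₀ + g.
r = 8.3800 / 75.71 + 0.0657 = 0.11069 + 0.0657 = 0.17639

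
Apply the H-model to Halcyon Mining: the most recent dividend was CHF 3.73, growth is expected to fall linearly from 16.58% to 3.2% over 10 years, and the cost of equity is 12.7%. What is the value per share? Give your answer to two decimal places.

H-model: P₀ = D₀[(1+g_L) + H(g_S−g_L)]/(r−g_L), with H = 10/2 = 5.
P₀ = 3.73 × [(1+0.032) + 5×(0.1658−0.032)] / (0.127−0.032)
   = 3.73 × 1.7010 / 0.095 = 66.7866

CHF 66.79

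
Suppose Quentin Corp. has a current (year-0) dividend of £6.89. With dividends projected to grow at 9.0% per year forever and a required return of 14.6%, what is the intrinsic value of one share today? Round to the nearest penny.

£134.11

Gordon growth model: P₀ = D₁/(r − g). D₁ = 6.89 × (1 + 0.09) = 7.5101.
P₀ = 7.5101 / (0.146 − 0.09) = 7.5101 / 0.056 = 134.1089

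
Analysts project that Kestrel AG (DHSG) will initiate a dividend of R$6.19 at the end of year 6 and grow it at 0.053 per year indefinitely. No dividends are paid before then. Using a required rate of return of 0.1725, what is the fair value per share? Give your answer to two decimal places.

Deferred-dividend DDM. At t=5 the remaining stream is a growing perpetuity with first payment D_6 = 6.19.
V_5 = D_6/(r−g) = 6.19/(0.1725−0.053) = 51.7992
P₀ = V_5/(1+r)^5 = 51.7992/(1+0.1725)^5 = 23.3754

R$23.38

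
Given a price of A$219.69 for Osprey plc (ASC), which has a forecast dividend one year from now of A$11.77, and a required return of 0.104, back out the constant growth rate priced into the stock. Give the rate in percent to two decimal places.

5.04%

From P₀ = D₁/(r − g), the implied growth is g = r − D₁/P₀.
g = 0.104 − 11.77/219.69 = 0.104 − 0.05358 = 0.05042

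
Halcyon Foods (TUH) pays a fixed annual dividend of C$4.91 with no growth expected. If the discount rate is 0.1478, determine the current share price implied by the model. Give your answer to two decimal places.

C$33.22

Zero-growth DDM (perpetuity): P₀ = D/r = 4.91 / 0.1478 = 33.2206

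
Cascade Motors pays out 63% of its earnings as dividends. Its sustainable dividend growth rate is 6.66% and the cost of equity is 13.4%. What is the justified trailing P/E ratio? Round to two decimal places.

Justified trailing P/E = b(1+g)/(r−g) = 0.63×(1+0.0666)/(0.134−0.0666) = 9.9697

9.97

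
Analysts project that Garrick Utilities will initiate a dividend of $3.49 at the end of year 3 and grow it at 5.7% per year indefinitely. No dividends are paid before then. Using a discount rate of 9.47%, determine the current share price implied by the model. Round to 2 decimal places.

$77.25

Deferred-dividend DDM. At t=2 the remaining stream is a growing perpetuity with first payment D_3 = 3.49.
V_2 = D_3/(r−g) = 3.49/(0.0947−0.057) = 92.5729
P₀ = V_2/(1+r)^2 = 92.5729/(1+0.0947)^2 = 77.2492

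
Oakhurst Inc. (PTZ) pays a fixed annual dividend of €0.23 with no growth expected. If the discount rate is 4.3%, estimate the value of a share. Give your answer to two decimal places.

€5.35

Zero-growth DDM (perpetuity): P₀ = D/r = 0.23 / 0.043 = 5.3488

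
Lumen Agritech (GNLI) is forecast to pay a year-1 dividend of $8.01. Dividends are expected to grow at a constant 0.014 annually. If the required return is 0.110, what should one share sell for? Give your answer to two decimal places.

$83.44

Gordon growth model: P₀ = D₁/(r − g), with D₁ = 8.01 given directly.
P₀ = 8.0100 / (0.11 − 0.014) = 8.0100 / 0.096 = 83.4375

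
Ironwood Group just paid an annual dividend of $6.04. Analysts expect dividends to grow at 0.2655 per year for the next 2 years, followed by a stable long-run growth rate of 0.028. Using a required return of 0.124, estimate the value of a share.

Two-stage DDM. Project D₁…D_2 at 0.2655, terminal growth 0.028, discount at r = 0.124.
D_1 = 7.6436
D_2 = 9.6730
Terminal value at t=2: TV = D_3/(r−g) = 9.9438/(0.124−0.028) = 103.5817
P₀ = 7.6436/(1+0.124)^1 + 9.6730/(1+0.124)^2 + 103.5817/(1+0.124)^2 = 96.4449

$96.44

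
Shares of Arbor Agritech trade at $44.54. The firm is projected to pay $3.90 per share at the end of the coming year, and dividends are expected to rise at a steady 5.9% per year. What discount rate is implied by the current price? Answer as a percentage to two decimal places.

Rearranging the constant-growth DDM: r = D₁/P₀ + g.
r = 3.9000 / 44.54 + 0.059 = 0.08756 + 0.059 = 0.14656

14.66%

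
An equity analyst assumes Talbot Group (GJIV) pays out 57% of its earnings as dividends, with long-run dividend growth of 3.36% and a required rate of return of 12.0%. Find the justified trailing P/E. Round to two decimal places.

6.82

Justified trailing P/E = b(1+g)/(r−g) = 0.57×(1+0.0336)/(0.12−0.0336) = 6.8189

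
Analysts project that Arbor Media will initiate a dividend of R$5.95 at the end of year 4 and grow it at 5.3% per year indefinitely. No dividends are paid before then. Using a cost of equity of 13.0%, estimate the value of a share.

R$53.55

Deferred-dividend DDM. At t=3 the remaining stream is a growing perpetuity with first payment D_4 = 5.95.
V_3 = D_4/(r−g) = 5.95/(0.13−0.053) = 77.2727
P₀ = V_3/(1+r)^3 = 77.2727/(1+0.13)^3 = 53.5539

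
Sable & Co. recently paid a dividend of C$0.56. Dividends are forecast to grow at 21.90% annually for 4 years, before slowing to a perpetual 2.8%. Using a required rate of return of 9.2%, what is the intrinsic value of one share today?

Two-stage DDM. Project D₁…D_4 at 0.219, terminal growth 0.028, discount at r = 0.092.
D_1 = 0.6826
D_2 = 0.8321
D_3 = 1.0144
D_4 = 1.2365
Terminal value at t=4: TV = D_5/(r−g) = 1.2711/(0.092−0.028) = 19.8617
P₀ = 0.6826/(1+0.092)^1 + 0.8321/(1+0.092)^2 + 1.0144/(1+0.092)^3 + 1.2365/(1+0.092)^4 + 19.8617/(1+0.092)^4 = 16.9393

C$16.94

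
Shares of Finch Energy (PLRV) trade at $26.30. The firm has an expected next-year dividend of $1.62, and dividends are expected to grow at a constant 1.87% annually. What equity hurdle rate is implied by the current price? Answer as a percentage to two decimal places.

Rearranging the constant-growth DDM: r = D₁/P₀ + g.
r = 1.6200 / 26.30 + 0.0187 = 0.06160 + 0.0187 = 0.08030

8.03%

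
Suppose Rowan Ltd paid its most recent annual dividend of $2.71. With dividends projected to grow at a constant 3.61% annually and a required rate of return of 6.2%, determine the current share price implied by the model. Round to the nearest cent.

$108.41

Gordon growth model: P₀ = D₁/(r − g). D₁ = 2.71 × (1 + 0.0361) = 2.8078.
P₀ = 2.8078 / (0.062 − 0.0361) = 2.8078 / 0.0259 = 108.4105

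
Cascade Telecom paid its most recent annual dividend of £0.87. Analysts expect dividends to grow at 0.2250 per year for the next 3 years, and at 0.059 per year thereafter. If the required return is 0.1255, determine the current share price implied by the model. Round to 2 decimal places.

Two-stage DDM. Project D₁…D_3 at 0.225, terminal growth 0.059, discount at r = 0.1255.
D_1 = 1.0657
D_2 = 1.3055
D_3 = 1.5993
Terminal value at t=3: TV = D_4/(r−g) = 1.6936/(0.1255−0.059) = 25.4684
P₀ = 1.0657/(1+0.1255)^1 + 1.3055/(1+0.1255)^2 + 1.5993/(1+0.1255)^3 + 25.4684/(1+0.1255)^3 = 20.9627

£20.96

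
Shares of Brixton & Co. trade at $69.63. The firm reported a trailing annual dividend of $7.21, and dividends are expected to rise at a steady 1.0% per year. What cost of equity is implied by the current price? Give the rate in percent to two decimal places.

Rearranging the constant-growth DDM: r = D₁/P₀ + g.
D₁ = 7.21 × (1 + 0.01) = 7.2821.
r = 7.2821 / 69.63 + 0.01 = 0.10458 + 0.01 = 0.11458

11.46%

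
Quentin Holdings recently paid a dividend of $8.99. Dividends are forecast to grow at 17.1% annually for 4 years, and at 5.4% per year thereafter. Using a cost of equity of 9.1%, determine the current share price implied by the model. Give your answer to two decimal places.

Two-stage DDM. Project D₁…D_4 at 0.171, terminal growth 0.054, discount at r = 0.091.
D_1 = 10.5273
D_2 = 12.3275
D_3 = 14.4355
D_4 = 16.9039
Terminal value at t=4: TV = D_5/(r−g) = 17.8167/(0.091−0.054) = 481.5331
P₀ = 10.5273/(1+0.091)^1 + 12.3275/(1+0.091)^2 + 14.4355/(1+0.091)^3 + 16.9039/(1+0.091)^4 + 481.5331/(1+0.091)^4 = 382.9347

$382.93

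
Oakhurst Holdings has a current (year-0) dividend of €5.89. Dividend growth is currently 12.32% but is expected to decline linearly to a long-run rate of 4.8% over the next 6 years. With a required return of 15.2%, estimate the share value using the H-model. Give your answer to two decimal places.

€72.13

H-model: P₀ = D₀[(1+g_L) + H(g_S−g_L)]/(r−g_L), with H = 6/2 = 3.
P₀ = 5.89 × [(1+0.048) + 3×(0.1232−0.048)] / (0.152−0.048)
   = 5.89 × 1.2736 / 0.104 = 72.1298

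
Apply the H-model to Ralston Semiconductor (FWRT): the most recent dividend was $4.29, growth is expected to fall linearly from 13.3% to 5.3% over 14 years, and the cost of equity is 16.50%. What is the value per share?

$61.78

H-model: P₀ = D₀[(1+g_L) + H(g_S−g_L)]/(r−g_L), with H = 14/2 = 7.
P₀ = 4.29 × [(1+0.053) + 7×(0.133−0.053)] / (0.165−0.053)
   = 4.29 × 1.6130 / 0.112 = 61.7837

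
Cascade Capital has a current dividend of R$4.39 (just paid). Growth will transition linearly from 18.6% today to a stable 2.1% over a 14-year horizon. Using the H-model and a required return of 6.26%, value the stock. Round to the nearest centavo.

R$229.63

H-model: P₀ = D₀[(1+g_L) + H(g_S−g_L)]/(r−g_L), with H = 14/2 = 7.
P₀ = 4.39 × [(1+0.021) + 7×(0.186−0.021)] / (0.0626−0.021)
   = 4.39 × 2.1760 / 0.0416 = 229.6308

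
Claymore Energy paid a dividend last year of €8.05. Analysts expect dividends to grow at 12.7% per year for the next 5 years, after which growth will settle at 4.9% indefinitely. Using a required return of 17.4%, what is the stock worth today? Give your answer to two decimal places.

Two-stage DDM. Project D₁…D_5 at 0.127, terminal growth 0.049, discount at r = 0.174.
D_1 = 9.0724
D_2 = 10.2245
D_3 = 11.5231
D_4 = 12.9865
D_5 = 14.6358
Terminal value at t=5: TV = D_6/(r−g) = 15.3529/(0.174−0.049) = 122.8233
P₀ = 9.0724/(1+0.174)^1 + 10.2245/(1+0.174)^2 + 11.5231/(1+0.174)^3 + 12.9865/(1+0.174)^4 + 14.6358/(1+0.174)^5 + 122.8233/(1+0.174)^5 = 90.7395

€90.74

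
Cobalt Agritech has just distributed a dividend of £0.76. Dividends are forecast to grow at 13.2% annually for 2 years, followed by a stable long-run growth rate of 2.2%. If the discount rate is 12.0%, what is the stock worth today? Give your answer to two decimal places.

Two-stage DDM. Project D₁…D_2 at 0.132, terminal growth 0.022, discount at r = 0.12.
D_1 = 0.8603
D_2 = 0.9739
Terminal value at t=2: TV = D_3/(r−g) = 0.9953/(0.12−0.022) = 10.1562
P₀ = 0.8603/(1+0.12)^1 + 0.9739/(1+0.12)^2 + 10.1562/(1+0.12)^2 = 9.6410

£9.64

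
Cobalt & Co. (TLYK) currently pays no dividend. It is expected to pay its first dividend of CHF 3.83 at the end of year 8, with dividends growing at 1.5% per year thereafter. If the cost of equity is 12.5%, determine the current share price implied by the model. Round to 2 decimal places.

CHF 15.27

Deferred-dividend DDM. At t=7 the remaining stream is a growing perpetuity with first payment D_8 = 3.83.
V_7 = D_8/(r−g) = 3.83/(0.125−0.015) = 34.8182
P₀ = V_7/(1+r)^7 = 34.8182/(1+0.125)^7 = 15.2665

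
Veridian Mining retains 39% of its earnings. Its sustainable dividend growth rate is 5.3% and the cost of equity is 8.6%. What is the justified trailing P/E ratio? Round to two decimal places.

Payout ratio b = 1 − 0.39 = 0.61.
Justified trailing P/E = b(1+g)/(r−g) = 0.61×(1+0.053)/(0.086−0.053) = 19.4645

19.46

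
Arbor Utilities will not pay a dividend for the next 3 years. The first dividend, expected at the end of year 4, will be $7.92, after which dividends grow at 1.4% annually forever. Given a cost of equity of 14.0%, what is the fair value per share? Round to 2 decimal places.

$42.43

Deferred-dividend DDM. At t=3 the remaining stream is a growing perpetuity with first payment D_4 = 7.92.
V_3 = D_4/(r−g) = 7.92/(0.14−0.014) = 62.8571
P₀ = V_3/(1+r)^3 = 62.8571/(1+0.14)^3 = 42.4268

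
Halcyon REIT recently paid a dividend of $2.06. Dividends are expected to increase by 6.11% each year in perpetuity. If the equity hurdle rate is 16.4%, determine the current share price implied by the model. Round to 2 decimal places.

Gordon growth model: P₀ = D₁/(r − g). D₁ = 2.06 × (1 + 0.0611) = 2.1859.
P₀ = 2.1859 / (0.164 − 0.0611) = 2.1859 / 0.1029 = 21.2426

$21.24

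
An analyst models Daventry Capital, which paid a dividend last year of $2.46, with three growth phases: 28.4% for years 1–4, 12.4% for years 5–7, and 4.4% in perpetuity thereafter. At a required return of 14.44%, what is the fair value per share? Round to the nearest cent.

$62.92

Three-stage DDM. Project D₁…D_7; terminal Gordon value at t=7 with g = 0.044; discount at r = 0.1444.
D_1 = 3.1586
D_2 = 4.0557
D_3 = 5.2075
D_4 = 6.6864
D_5 = 7.5156
D_6 = 8.4475
D_7 = 9.4950
TV_7 = 9.9128/(0.1444−0.044) = 98.7327
P₀ = Σ Dₜ/(1+r)ᵗ + TV_7/(1+r)^7 = 62.9204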